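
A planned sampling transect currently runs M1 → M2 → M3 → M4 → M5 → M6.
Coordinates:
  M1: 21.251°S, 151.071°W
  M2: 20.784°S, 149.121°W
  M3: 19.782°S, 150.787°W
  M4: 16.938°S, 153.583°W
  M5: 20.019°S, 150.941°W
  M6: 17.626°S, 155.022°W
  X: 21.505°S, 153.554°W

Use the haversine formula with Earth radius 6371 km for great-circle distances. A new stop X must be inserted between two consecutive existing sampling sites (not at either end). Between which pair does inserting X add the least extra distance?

between M5 and M6

Added distance for inserting X between each consecutive pair:
M1–M2: 516.3 km
M2–M3: 606.1 km
M3–M4: 421.2 km
M4–M5: 384.2 km
M5–M6: 270.7 km
Smallest added distance is 270.7 km, inserting between M5 and M6.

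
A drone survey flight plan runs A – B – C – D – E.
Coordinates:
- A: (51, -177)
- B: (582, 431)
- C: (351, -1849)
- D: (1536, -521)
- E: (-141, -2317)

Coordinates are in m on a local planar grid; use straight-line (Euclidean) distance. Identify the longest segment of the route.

D–E

Leg distances:
A→B: 807.2 m
B→C: 2291.7 m
C→D: 1779.8 m
D→E: 2457.2 m
The longest leg is D–E at 2457.2 m.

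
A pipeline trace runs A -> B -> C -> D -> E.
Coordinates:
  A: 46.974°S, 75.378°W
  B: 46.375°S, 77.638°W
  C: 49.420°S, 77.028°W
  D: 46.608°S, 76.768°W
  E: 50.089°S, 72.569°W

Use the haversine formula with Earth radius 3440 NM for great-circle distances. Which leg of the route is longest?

Leg distances:
A→B: 99.8 NM
B→C: 184.5 NM
C→D: 169.2 NM
D→E: 267.8 NM
The longest leg is D–E at 267.8 NM.

D–E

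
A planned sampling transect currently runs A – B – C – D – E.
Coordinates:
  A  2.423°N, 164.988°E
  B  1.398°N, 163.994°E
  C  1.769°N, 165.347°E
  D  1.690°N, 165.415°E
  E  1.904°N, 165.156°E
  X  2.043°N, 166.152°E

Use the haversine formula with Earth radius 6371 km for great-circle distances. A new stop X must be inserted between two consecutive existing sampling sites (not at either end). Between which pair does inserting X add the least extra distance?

between D and E

Added distance for inserting X between each consecutive pair:
A–B: 227.7 km
B–C: 188.9 km
C–D: 173.7 km
D–E: 165.2 km
Smallest added distance is 165.2 km, inserting between D and E.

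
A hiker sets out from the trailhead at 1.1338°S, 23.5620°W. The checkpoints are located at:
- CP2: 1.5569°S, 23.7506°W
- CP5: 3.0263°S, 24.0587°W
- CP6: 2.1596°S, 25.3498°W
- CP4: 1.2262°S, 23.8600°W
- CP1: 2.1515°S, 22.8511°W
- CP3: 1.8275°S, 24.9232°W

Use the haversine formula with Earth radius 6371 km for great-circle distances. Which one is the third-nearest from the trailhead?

CP1

Distance to each, sorted:
CP4: 34.7 km
CP2: 51.5 km
CP1: 138.0 km
CP3: 169.8 km
CP5: 217.6 km
CP6: 229.1 km
The third-nearest is CP1 at 138.0 km.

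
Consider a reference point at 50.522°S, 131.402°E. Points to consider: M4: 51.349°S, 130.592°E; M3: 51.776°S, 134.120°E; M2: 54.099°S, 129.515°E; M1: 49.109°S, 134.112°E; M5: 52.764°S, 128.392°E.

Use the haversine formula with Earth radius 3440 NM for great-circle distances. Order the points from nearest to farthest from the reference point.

Computing each great-circle distance from 50.522°S, 131.402°E:
M4 51.349°S, 130.592°E: 58.3 NM
M3 51.776°S, 134.120°E: 127.1 NM
M1 49.109°S, 134.112°E: 135.0 NM
M5 52.764°S, 128.392°E: 175.2 NM
M2 54.099°S, 129.515°E: 225.6 NM

M4, M3, M1, M5, M2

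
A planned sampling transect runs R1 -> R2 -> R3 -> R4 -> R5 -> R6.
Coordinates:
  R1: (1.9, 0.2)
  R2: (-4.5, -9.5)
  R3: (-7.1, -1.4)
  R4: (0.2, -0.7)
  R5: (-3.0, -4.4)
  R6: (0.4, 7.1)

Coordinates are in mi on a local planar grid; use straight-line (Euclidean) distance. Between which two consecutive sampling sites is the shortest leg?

Leg distances:
R1→R2: 11.6 mi
R2→R3: 8.5 mi
R3→R4: 7.3 mi
R4→R5: 4.9 mi
R5→R6: 12.0 mi
The shortest leg is R4–R5 at 4.9 mi.

R4–R5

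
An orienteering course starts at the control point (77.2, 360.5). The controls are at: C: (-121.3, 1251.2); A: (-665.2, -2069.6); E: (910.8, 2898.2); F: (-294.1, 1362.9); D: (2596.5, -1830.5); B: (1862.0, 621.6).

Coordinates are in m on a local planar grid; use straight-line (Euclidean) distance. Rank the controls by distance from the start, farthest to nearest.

Computing each straight-line distance from (77.2, 360.5):
D (2596.5, -1830.5): 3338.8 m
E (910.8, 2898.2): 2671.1 m
A (-665.2, -2069.6): 2541.0 m
B (1862.0, 621.6): 1803.8 m
F (-294.1, 1362.9): 1069.0 m
C (-121.3, 1251.2): 912.6 m

D, E, A, B, F, C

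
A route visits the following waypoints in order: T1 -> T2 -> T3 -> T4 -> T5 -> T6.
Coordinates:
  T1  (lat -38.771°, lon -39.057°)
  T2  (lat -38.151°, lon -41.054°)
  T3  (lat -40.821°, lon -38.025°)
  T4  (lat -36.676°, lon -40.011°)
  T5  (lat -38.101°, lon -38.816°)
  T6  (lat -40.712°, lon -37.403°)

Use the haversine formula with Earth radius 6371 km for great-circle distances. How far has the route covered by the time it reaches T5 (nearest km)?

Leg distances:
T1→T2: 187.0 km  (cumulative 187.0 km)
T2→T3: 394.6 km  (cumulative 581.6 km)
T3→T4: 492.0 km  (cumulative 1073.6 km)
T4→T5: 190.4 km  (cumulative 1264.0 km)
Cumulative distance at T5 ≈ 1264 km.

1264 km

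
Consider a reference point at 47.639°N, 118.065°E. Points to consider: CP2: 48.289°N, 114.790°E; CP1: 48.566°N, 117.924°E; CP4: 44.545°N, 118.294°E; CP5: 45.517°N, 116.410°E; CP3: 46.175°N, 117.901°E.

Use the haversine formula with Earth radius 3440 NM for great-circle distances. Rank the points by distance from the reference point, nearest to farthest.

Computing each great-circle distance from 47.639°N, 118.065°E:
CP1 48.566°N, 117.924°E: 55.9 NM
CP3 46.175°N, 117.901°E: 88.2 NM
CP2 48.289°N, 114.790°E: 137.3 NM
CP5 45.517°N, 116.410°E: 144.5 NM
CP4 44.545°N, 118.294°E: 186.0 NM

CP1, CP3, CP2, CP5, CP4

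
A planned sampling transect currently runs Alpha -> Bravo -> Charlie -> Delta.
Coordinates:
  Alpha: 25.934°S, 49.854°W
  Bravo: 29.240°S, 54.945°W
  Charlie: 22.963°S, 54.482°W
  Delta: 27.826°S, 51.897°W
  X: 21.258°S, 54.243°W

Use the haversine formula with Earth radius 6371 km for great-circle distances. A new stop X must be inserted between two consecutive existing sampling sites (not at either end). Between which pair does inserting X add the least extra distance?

Added distance for inserting X between each consecutive pair:
Alpha–Bravo: 954.2 km
Bravo–Charlie: 382.0 km
Charlie–Delta: 359.2 km
Smallest added distance is 359.2 km, inserting between Charlie and Delta.

between Charlie and Delta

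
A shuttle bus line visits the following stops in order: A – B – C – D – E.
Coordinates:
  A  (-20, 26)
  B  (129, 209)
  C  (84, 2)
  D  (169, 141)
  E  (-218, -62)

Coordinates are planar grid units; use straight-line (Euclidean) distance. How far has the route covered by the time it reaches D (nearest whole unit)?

611

Leg distances:
A→B: 236.0  (cumulative 236.0)
B→C: 211.8  (cumulative 447.8)
C→D: 162.9  (cumulative 610.8)
Cumulative distance at D ≈ 611.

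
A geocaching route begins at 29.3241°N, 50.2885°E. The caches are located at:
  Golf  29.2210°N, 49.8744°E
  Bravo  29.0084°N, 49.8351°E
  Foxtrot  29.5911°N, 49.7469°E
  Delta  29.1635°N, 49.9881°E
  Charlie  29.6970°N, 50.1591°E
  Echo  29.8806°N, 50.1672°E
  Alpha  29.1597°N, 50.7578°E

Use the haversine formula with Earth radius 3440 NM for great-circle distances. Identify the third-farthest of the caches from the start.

Bravo

Distances from the start (29.3241°N, 50.2885°E):
Echo: 34.0 NM
Foxtrot: 32.5 NM
Bravo: 30.4 NM
Alpha: 26.5 NM
Charlie: 23.4 NM
Golf: 22.6 NM
Delta: 18.5 NM
The third-farthest is Bravo at 30.4 NM.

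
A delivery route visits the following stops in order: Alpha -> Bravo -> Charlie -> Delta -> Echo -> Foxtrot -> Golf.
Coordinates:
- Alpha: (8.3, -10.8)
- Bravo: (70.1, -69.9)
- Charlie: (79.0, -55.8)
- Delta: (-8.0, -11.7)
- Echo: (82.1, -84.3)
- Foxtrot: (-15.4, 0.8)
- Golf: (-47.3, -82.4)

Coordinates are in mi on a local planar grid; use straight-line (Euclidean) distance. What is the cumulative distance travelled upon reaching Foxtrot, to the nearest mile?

Leg distances:
Alpha→Bravo: 85.5 mi  (cumulative 85.5 mi)
Bravo→Charlie: 16.7 mi  (cumulative 102.2 mi)
Charlie→Delta: 97.5 mi  (cumulative 199.7 mi)
Delta→Echo: 115.7 mi  (cumulative 315.4 mi)
Echo→Foxtrot: 129.4 mi  (cumulative 444.8 mi)
Cumulative distance at Foxtrot ≈ 445 mi.

445 mi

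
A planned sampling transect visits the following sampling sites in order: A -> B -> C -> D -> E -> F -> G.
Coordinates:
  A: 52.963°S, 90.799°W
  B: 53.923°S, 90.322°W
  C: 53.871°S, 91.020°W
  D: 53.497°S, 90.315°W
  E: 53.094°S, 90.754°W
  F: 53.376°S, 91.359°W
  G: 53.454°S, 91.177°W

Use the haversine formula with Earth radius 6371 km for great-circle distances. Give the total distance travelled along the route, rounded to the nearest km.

Leg distances:
A→B: 111.3 km  (cumulative 111.3 km)
B→C: 46.1 km  (cumulative 157.4 km)
C→D: 62.3 km  (cumulative 219.7 km)
D→E: 53.5 km  (cumulative 273.2 km)
E→F: 51.0 km  (cumulative 324.3 km)
F→G: 14.9 km  (cumulative 339.1 km)
Total route length ≈ 339 km.

339 km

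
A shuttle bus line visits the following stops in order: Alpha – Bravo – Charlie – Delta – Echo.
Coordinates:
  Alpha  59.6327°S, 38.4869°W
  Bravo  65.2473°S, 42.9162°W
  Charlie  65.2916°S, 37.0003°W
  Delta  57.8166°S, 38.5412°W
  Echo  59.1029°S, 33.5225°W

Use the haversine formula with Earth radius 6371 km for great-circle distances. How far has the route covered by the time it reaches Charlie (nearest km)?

939 km

Leg distances:
Alpha→Bravo: 664.2 km  (cumulative 664.2 km)
Bravo→Charlie: 275.1 km  (cumulative 939.4 km)
Cumulative distance at Charlie ≈ 939 km.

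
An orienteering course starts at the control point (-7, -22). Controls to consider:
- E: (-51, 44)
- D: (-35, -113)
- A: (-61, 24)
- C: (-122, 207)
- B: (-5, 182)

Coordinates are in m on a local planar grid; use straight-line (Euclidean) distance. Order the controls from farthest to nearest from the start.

Distance from the start at (-7, -22) to each:
C (-122, 207): 256.3 m
B (-5, 182): 204.0 m
D (-35, -113): 95.2 m
E (-51, 44): 79.3 m
A (-61, 24): 70.9 m

C, B, D, E, A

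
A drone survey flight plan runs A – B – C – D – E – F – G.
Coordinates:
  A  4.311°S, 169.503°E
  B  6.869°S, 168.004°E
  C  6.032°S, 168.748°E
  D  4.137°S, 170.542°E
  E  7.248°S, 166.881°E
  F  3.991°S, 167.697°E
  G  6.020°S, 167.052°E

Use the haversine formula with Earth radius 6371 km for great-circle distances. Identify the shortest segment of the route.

Leg distances:
A→B: 329.3 km
B→C: 124.2 km
C→D: 289.6 km
D→E: 532.6 km
E→F: 373.2 km
F→G: 236.7 km
The shortest leg is B–C at 124.2 km.

B–C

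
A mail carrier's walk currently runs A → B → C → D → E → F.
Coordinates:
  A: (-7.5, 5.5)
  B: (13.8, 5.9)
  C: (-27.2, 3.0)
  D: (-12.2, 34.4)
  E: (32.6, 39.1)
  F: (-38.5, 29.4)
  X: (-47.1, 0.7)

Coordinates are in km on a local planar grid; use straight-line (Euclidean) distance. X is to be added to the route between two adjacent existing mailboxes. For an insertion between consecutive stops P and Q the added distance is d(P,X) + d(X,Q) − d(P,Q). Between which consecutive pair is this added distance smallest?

between C and D

Added distance for inserting X between each consecutive pair:
A–B: 79.7 km
B–C: 40.1 km
C–D: 33.7 km
D–E: 91.9 km
E–F: 46.7 km
Smallest added distance is 33.7 km, inserting between C and D.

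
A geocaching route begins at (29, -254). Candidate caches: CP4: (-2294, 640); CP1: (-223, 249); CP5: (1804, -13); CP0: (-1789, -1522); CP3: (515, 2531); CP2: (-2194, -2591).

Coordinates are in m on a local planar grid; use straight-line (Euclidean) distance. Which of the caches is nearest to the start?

Distances from the start ((29, -254)):
CP1: 562.6 m
CP5: 1791.3 m
CP0: 2216.5 m
CP4: 2489.1 m
CP3: 2827.1 m
CP2: 3225.4 m
The nearest is CP1 at 562.6 m.

CP1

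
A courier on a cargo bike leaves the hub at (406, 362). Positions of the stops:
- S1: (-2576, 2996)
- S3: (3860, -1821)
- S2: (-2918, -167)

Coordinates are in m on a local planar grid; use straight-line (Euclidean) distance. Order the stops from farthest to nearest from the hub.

Computing each straight-line distance from (406, 362):
S3 (3860, -1821): 4086.0 m
S1 (-2576, 2996): 3978.7 m
S2 (-2918, -167): 3365.8 m

S3, S1, S2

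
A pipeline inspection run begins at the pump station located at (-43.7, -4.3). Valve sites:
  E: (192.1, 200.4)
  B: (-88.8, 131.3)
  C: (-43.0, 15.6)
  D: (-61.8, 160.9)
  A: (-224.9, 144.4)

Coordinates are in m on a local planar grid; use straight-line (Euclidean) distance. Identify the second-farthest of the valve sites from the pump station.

Distances from the pump station ((-43.7, -4.3)):
E: 312.3 m
A: 234.4 m
D: 166.2 m
B: 142.9 m
C: 19.9 m
The second-farthest is A at 234.4 m.

A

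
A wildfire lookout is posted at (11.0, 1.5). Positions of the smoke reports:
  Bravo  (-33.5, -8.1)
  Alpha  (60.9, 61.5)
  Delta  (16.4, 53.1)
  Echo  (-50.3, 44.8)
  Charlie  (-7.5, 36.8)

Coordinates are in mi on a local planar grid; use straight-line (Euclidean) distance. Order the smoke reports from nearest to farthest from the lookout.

Charlie, Bravo, Delta, Echo, Alpha

Distances from the lookout:
Charlie (-7.5, 36.8): 39.9 mi
Bravo (-33.5, -8.1): 45.5 mi
Delta (16.4, 53.1): 51.9 mi
Echo (-50.3, 44.8): 75.1 mi
Alpha (60.9, 61.5): 78.0 mi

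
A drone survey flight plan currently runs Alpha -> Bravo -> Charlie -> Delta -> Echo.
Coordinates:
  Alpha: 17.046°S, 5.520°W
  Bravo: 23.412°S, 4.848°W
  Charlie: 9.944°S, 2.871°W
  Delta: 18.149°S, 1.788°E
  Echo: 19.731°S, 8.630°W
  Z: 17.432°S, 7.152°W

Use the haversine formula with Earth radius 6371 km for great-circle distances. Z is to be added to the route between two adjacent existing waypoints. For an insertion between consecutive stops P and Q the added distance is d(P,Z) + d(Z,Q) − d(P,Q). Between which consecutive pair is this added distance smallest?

Added distance for inserting Z between each consecutive pair:
Alpha–Bravo: 174.1 km
Bravo–Charlie: 147.0 km
Charlie–Delta: 860.7 km
Delta–Echo: 139.6 km
Smallest added distance is 139.6 km, inserting between Delta and Echo.

between Delta and Echo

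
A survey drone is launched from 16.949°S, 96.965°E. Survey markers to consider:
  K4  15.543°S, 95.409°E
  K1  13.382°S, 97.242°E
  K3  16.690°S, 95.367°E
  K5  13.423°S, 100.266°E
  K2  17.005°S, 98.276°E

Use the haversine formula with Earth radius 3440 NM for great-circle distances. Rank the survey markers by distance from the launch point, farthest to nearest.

Distances from the launch point:
K5 13.423°S, 100.266°E: 285.3 NM
K1 13.382°S, 97.242°E: 214.8 NM
K4 15.543°S, 95.409°E: 123.2 NM
K3 16.690°S, 95.367°E: 93.1 NM
K2 17.005°S, 98.276°E: 75.4 NM

K5, K1, K4, K3, K2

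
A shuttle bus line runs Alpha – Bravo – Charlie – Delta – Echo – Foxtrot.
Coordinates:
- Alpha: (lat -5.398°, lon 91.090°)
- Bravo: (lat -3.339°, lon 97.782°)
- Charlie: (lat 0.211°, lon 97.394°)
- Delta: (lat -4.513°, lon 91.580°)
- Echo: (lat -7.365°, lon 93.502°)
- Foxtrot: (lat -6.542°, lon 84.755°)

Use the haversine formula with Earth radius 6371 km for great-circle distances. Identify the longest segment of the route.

Leg distances:
Alpha→Bravo: 776.4 km
Bravo→Charlie: 397.1 km
Charlie→Delta: 832.5 km
Delta→Echo: 381.8 km
Echo→Foxtrot: 969.8 km
The longest leg is Echo–Foxtrot at 969.8 km.

Echo–Foxtrot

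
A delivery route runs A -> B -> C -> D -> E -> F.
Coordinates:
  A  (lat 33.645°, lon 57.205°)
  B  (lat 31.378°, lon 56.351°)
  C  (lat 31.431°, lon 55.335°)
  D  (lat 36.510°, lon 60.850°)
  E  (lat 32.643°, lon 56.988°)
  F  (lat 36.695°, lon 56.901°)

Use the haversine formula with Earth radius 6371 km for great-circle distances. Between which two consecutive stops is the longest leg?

Leg distances:
A→B: 264.5 km
B→C: 96.6 km
C→D: 759.7 km
D→E: 556.6 km
E→F: 450.6 km
The longest leg is C–D at 759.7 km.

C–D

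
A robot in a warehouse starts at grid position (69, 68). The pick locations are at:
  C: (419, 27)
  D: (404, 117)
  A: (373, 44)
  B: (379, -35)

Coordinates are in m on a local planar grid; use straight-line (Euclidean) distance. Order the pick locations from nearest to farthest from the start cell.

A, B, D, C

Distances from the start cell:
A (373, 44): 304.9 m
B (379, -35): 326.7 m
D (404, 117): 338.6 m
C (419, 27): 352.4 m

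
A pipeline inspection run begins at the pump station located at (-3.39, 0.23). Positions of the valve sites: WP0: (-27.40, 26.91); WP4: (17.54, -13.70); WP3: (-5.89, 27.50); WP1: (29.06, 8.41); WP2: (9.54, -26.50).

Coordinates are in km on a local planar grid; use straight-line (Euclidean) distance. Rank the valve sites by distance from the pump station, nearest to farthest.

WP4, WP3, WP2, WP1, WP0

Distance from the pump station at (-3.39, 0.23) to each:
WP4 (17.54, -13.70): 25.1 km
WP3 (-5.89, 27.50): 27.4 km
WP2 (9.54, -26.50): 29.7 km
WP1 (29.06, 8.41): 33.5 km
WP0 (-27.40, 26.91): 35.9 km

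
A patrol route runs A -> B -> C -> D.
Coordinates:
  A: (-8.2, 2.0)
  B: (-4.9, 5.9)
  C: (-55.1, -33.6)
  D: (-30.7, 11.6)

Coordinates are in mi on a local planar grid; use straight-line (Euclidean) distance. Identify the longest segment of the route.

B–C

Leg distances:
A→B: 5.1 mi
B→C: 63.9 mi
C→D: 51.4 mi
The longest leg is B–C at 63.9 mi.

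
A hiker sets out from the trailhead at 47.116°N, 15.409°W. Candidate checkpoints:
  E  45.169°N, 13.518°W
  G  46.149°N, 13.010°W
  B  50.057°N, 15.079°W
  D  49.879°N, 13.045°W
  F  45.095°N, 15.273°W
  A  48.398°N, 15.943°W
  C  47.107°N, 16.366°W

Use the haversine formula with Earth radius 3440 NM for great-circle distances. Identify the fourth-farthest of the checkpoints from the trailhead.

F

Distances from the trailhead (47.116°N, 15.409°W):
D: 190.7 NM
B: 177.1 NM
E: 140.9 NM
F: 121.5 NM
G: 114.7 NM
A: 79.9 NM
C: 39.1 NM
The fourth-farthest is F at 121.5 NM.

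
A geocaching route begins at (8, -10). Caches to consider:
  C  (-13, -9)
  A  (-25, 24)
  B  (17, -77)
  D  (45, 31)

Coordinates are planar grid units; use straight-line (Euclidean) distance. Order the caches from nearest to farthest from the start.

C, A, D, B

Distance from the start at (8, -10) to each:
C (-13, -9): 21.0
A (-25, 24): 47.4
D (45, 31): 55.2
B (17, -77): 67.6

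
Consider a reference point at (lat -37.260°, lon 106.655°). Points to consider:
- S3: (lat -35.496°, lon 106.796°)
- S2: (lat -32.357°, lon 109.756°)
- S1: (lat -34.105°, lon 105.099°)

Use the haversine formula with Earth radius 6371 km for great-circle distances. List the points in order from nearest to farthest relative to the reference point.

S3, S1, S2

Computing each great-circle distance from (lat -37.260°, lon 106.655°):
S3 (lat -35.496°, lon 106.796°): 196.6 km
S1 (lat -34.105°, lon 105.099°): 377.9 km
S2 (lat -32.357°, lon 109.756°): 614.2 km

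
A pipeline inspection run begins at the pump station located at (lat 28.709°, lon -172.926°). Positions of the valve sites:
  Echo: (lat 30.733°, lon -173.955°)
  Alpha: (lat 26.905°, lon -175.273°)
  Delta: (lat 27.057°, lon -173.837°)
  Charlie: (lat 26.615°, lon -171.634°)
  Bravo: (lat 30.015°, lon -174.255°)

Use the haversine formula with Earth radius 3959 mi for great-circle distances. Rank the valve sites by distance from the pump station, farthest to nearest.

Computing each great-circle distance from (lat 28.709°, lon -172.926°):
Alpha (lat 26.905°, lon -175.273°): 190.0 mi
Charlie (lat 26.615°, lon -171.634°): 164.9 mi
Echo (lat 30.733°, lon -173.955°): 152.9 mi
Delta (lat 27.057°, lon -173.837°): 127.0 mi
Bravo (lat 30.015°, lon -174.255°): 120.6 mi

Alpha, Charlie, Echo, Delta, Bravo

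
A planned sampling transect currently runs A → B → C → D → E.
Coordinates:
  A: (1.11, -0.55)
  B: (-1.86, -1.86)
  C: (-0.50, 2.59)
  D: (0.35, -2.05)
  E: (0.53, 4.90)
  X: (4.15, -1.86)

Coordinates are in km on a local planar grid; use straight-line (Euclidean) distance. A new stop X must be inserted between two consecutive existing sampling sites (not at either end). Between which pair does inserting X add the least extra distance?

between D and E

Added distance for inserting X between each consecutive pair:
A–B: 6.1 km
B–C: 7.8 km
C–D: 5.5 km
D–E: 4.5 km
Smallest added distance is 4.5 km, inserting between D and E.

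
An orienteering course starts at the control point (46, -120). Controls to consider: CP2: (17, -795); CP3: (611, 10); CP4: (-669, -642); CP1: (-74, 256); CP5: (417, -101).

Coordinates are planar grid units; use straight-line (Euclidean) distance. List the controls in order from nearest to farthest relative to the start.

Distance from the start at (46, -120) to each:
CP5 (417, -101): 371.5
CP1 (-74, 256): 394.7
CP3 (611, 10): 579.8
CP2 (17, -795): 675.6
CP4 (-669, -642): 885.3

CP5, CP1, CP3, CP2, CP4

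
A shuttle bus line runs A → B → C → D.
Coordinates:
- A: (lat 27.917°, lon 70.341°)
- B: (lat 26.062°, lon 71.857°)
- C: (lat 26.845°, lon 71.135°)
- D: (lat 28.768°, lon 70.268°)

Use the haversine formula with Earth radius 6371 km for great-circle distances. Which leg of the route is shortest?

Leg distances:
A→B: 255.2 km
B→C: 112.9 km
C→D: 230.2 km
The shortest leg is B–C at 112.9 km.

B–C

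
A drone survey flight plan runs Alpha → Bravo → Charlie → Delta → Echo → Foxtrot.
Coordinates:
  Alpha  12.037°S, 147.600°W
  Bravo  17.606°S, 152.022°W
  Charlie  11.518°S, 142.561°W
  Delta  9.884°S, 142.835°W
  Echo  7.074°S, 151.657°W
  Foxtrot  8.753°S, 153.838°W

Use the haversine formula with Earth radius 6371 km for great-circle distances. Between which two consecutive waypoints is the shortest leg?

Charlie–Delta

Leg distances:
Alpha→Bravo: 780.5 km
Bravo→Charlie: 1222.2 km
Charlie→Delta: 184.1 km
Delta→Echo: 1019.2 km
Echo→Foxtrot: 304.2 km
The shortest leg is Charlie–Delta at 184.1 km.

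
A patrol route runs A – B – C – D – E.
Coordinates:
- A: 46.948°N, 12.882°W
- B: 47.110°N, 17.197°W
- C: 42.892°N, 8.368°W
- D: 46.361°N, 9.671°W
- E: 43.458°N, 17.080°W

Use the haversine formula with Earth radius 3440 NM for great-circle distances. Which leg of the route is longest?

Leg distances:
A→B: 176.8 NM
B→C: 451.9 NM
C→D: 215.6 NM
D→E: 359.8 NM
The longest leg is B–C at 451.9 NM.

B–C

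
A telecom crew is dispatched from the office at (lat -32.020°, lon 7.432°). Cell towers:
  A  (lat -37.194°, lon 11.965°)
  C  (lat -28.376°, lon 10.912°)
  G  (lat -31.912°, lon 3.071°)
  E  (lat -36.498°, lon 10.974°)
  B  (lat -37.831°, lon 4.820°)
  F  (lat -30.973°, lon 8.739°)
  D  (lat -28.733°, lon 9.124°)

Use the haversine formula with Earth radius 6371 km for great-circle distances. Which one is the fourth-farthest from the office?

C

Distance to each, sorted:
A: 709.1 km
B: 688.5 km
E: 594.8 km
C: 525.3 km
G: 411.5 km
D: 399.9 km
F: 170.0 km
The fourth-farthest is C at 525.3 km.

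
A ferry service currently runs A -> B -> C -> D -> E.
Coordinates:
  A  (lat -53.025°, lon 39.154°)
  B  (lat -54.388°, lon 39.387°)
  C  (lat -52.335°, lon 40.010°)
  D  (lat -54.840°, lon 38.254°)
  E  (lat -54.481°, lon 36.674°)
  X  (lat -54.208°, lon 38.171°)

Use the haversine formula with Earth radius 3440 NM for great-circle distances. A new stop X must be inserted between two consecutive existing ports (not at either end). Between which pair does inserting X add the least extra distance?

between C and D

Added distance for inserting X between each consecutive pair:
A–B: 40.9 NM
B–C: 49.1 NM
C–D: 5.6 NM
D–E: 34.0 NM
Smallest added distance is 5.6 NM, inserting between C and D.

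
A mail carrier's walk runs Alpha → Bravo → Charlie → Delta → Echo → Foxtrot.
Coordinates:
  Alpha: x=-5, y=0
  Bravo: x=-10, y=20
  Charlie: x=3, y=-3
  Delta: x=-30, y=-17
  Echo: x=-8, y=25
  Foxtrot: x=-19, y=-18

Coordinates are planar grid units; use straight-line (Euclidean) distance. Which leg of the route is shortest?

Leg distances:
Alpha→Bravo: 20.6
Bravo→Charlie: 26.4
Charlie→Delta: 35.8
Delta→Echo: 47.4
Echo→Foxtrot: 44.4
The shortest leg is Alpha–Bravo at 20.6.

Alpha–Bravo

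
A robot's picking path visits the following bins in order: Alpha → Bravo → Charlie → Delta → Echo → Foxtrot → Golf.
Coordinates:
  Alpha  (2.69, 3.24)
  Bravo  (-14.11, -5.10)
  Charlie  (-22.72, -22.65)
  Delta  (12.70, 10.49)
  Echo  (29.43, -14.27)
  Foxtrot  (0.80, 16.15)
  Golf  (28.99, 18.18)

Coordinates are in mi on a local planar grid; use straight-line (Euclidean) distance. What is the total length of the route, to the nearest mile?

187 mi

Leg distances:
Alpha→Bravo: 18.8 mi  (cumulative 18.8 mi)
Bravo→Charlie: 19.5 mi  (cumulative 38.3 mi)
Charlie→Delta: 48.5 mi  (cumulative 86.8 mi)
Delta→Echo: 29.9 mi  (cumulative 116.7 mi)
Echo→Foxtrot: 41.8 mi  (cumulative 158.5 mi)
Foxtrot→Golf: 28.3 mi  (cumulative 186.7 mi)
Total route length ≈ 187 mi.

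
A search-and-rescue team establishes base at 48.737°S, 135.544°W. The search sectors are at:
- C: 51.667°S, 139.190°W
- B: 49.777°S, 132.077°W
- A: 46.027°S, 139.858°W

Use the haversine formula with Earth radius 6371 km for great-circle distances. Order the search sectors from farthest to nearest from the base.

Computing each great-circle distance from 48.737°S, 135.544°W:
A 46.027°S, 139.858°W: 442.9 km
C 51.667°S, 139.190°W: 416.4 km
B 49.777°S, 132.077°W: 276.9 km

A, C, B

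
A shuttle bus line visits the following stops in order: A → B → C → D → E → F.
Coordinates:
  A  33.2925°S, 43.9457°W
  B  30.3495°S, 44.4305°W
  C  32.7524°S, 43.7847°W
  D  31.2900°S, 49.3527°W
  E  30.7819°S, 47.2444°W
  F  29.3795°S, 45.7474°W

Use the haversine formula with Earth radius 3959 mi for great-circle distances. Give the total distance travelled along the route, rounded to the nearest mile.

Leg distances:
A→B: 205.3 mi  (cumulative 205.3 mi)
B→C: 170.3 mi  (cumulative 375.7 mi)
C→D: 341.4 mi  (cumulative 717.1 mi)
D→E: 129.7 mi  (cumulative 846.8 mi)
E→F: 131.9 mi  (cumulative 978.7 mi)
Total route length ≈ 979 mi.

979 mi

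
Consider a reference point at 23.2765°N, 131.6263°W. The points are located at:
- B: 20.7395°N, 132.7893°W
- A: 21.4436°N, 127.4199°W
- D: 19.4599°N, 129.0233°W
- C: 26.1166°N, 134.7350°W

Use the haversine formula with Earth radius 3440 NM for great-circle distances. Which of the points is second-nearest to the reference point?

Distances from the reference point (23.2765°N, 131.6263°W):
B: 165.5 NM
C: 240.5 NM
A: 258.2 NM
D: 271.4 NM
The second-nearest is C at 240.5 NM.

C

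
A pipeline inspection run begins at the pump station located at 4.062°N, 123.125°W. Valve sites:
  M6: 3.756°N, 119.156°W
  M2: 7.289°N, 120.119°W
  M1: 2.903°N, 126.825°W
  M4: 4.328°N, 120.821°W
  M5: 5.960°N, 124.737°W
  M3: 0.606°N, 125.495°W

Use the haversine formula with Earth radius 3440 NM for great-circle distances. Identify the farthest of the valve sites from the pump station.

M2

Distance to each, sorted:
M2: 264.2 NM
M3: 251.5 NM
M6: 238.5 NM
M1: 232.4 NM
M5: 149.3 NM
M4: 138.9 NM
The farthest is M2 at 264.2 NM.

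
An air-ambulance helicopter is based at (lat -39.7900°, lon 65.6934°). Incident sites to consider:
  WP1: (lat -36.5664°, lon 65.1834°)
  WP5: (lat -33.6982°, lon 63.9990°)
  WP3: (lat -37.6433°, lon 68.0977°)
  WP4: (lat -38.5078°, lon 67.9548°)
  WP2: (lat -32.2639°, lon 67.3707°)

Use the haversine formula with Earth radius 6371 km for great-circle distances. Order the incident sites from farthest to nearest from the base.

Computing each great-circle distance from (lat -39.7900°, lon 65.6934°):
WP2 (lat -32.2639°, lon 67.3707°): 850.3 km
WP5 (lat -33.6982°, lon 63.9990°): 694.0 km
WP1 (lat -36.5664°, lon 65.1834°): 361.2 km
WP3 (lat -37.6433°, lon 68.0977°): 317.0 km
WP4 (lat -38.5078°, lon 67.9548°): 241.6 km

WP2, WP5, WP1, WP3, WP4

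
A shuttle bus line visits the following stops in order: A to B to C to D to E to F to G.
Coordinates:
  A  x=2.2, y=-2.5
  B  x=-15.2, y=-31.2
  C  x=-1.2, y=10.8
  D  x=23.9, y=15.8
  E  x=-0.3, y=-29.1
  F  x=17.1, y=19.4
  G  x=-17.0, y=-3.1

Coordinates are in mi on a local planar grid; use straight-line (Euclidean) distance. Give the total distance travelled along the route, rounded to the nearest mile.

Leg distances:
A→B: 33.6 mi  (cumulative 33.6 mi)
B→C: 44.3 mi  (cumulative 77.8 mi)
C→D: 25.6 mi  (cumulative 103.4 mi)
D→E: 51.0 mi  (cumulative 154.4 mi)
E→F: 51.5 mi  (cumulative 206.0 mi)
F→G: 40.9 mi  (cumulative 246.8 mi)
Total route length ≈ 247 mi.

247 mi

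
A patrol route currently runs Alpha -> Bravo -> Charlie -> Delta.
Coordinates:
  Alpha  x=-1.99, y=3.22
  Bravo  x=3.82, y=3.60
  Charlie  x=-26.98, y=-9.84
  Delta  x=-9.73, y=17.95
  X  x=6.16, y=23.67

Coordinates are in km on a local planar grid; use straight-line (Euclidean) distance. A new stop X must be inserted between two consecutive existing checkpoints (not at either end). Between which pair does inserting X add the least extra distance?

Added distance for inserting X between each consecutive pair:
Alpha–Bravo: 36.4 km
Bravo–Charlie: 33.7 km
Charlie–Delta: 31.3 km
Smallest added distance is 31.3 km, inserting between Charlie and Delta.

between Charlie and Delta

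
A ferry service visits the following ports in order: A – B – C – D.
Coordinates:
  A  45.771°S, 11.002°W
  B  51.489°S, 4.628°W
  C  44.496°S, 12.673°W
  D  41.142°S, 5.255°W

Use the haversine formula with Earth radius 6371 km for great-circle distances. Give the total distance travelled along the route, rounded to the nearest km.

Leg distances:
A→B: 789.1 km  (cumulative 789.1 km)
B→C: 980.1 km  (cumulative 1769.2 km)
C→D: 710.3 km  (cumulative 2479.5 km)
Total route length ≈ 2480 km.

2480 km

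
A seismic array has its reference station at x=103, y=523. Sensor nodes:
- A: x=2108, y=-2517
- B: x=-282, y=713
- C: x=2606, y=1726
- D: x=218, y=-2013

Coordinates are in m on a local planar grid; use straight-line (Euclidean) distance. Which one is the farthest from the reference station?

Distance to each, sorted:
A: 3641.7 m
C: 2777.1 m
D: 2538.6 m
B: 429.3 m
The farthest is A at 3641.7 m.

A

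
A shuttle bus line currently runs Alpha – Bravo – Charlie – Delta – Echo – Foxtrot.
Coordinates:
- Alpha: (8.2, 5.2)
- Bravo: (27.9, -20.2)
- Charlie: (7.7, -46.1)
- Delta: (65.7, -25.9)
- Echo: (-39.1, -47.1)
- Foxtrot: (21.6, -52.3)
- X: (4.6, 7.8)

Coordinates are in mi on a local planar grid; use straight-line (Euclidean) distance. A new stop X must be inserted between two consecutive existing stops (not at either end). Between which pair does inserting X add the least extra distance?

between Alpha and Bravo

Added distance for inserting X between each consecutive pair:
Alpha–Bravo: 8.7 mi
Bravo–Charlie: 57.6 mi
Charlie–Delta: 62.3 mi
Delta–Echo: 33.0 mi
Echo–Foxtrot: 71.7 mi
Smallest added distance is 8.7 mi, inserting between Alpha and Bravo.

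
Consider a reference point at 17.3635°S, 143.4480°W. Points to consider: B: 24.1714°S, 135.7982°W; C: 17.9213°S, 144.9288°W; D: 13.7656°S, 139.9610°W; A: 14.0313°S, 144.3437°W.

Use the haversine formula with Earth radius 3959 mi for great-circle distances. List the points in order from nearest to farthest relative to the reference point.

C, A, D, B

Distance from the reference point at 17.3635°S, 143.4480°W to each:
C 17.9213°S, 144.9288°W: 104.8 mi
A 14.0313°S, 144.3437°W: 237.8 mi
D 13.7656°S, 139.9610°W: 340.1 mi
B 24.1714°S, 135.7982°W: 682.0 mi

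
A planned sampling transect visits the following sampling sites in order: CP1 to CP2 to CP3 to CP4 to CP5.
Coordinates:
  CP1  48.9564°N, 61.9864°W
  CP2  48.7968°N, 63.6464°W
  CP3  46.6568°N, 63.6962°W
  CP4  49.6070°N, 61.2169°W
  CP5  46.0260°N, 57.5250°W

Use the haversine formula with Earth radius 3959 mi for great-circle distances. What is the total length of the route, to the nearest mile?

759 mi

Leg distances:
CP1→CP2: 76.2 mi  (cumulative 76.2 mi)
CP2→CP3: 147.9 mi  (cumulative 224.1 mi)
CP3→CP4: 233.7 mi  (cumulative 457.8 mi)
CP4→CP5: 300.9 mi  (cumulative 758.7 mi)
Total route length ≈ 759 mi.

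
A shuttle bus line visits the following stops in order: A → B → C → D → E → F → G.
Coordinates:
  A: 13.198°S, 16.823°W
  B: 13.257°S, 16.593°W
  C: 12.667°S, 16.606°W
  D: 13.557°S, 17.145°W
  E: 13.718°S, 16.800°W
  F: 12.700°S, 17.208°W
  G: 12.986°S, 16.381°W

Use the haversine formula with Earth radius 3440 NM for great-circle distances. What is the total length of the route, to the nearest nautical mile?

Leg distances:
A→B: 13.9 NM  (cumulative 13.9 NM)
B→C: 35.4 NM  (cumulative 49.3 NM)
C→D: 62.0 NM  (cumulative 111.4 NM)
D→E: 22.3 NM  (cumulative 133.7 NM)
E→F: 65.6 NM  (cumulative 199.3 NM)
F→G: 51.4 NM  (cumulative 250.7 NM)
Total route length ≈ 251 NM.

251 NM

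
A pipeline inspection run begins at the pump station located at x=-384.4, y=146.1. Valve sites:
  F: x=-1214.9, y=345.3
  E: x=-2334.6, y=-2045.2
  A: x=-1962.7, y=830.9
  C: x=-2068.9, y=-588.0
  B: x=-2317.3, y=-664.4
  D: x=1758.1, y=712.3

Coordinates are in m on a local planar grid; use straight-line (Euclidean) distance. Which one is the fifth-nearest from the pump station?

D

Distances from the pump station (x=-384.4, y=146.1):
F: 854.1 m
A: 1720.5 m
C: 1837.5 m
B: 2096.0 m
D: 2216.1 m
E: 2933.4 m
The fifth-nearest is D at 2216.1 m.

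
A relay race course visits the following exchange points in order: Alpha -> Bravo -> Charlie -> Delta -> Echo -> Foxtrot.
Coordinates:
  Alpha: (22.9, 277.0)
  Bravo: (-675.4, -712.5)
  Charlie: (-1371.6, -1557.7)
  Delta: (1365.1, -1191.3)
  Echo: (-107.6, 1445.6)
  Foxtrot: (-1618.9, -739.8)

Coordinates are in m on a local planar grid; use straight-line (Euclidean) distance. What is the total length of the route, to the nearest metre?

10745 m

Leg distances:
Alpha→Bravo: 1211.1 m  (cumulative 1211.1 m)
Bravo→Charlie: 1095.0 m  (cumulative 2306.1 m)
Charlie→Delta: 2761.1 m  (cumulative 5067.2 m)
Delta→Echo: 3020.3 m  (cumulative 8087.5 m)
Echo→Foxtrot: 2657.1 m  (cumulative 10744.6 m)
Total route length ≈ 10745 m.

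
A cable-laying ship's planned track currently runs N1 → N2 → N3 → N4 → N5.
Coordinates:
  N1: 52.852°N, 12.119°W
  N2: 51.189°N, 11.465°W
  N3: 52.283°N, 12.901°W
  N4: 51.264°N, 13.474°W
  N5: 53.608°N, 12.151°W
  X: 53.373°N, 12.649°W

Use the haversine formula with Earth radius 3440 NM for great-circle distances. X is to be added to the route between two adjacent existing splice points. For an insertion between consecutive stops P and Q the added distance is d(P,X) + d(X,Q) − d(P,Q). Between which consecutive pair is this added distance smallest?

Added distance for inserting X between each consecutive pair:
N1–N2: 72.1 NM
N2–N3: 119.6 NM
N3–N4: 131.5 NM
N4–N5: 4.1 NM
Smallest added distance is 4.1 NM, inserting between N4 and N5.

between N4 and N5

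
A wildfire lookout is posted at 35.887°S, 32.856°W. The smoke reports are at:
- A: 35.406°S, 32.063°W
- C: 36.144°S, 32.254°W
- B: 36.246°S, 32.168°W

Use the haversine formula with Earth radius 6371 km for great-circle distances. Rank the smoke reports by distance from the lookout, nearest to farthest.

C, B, A

Computing each great-circle distance from 35.887°S, 32.856°W:
C 36.144°S, 32.254°W: 61.2 km
B 36.246°S, 32.168°W: 73.6 km
A 35.406°S, 32.063°W: 89.4 km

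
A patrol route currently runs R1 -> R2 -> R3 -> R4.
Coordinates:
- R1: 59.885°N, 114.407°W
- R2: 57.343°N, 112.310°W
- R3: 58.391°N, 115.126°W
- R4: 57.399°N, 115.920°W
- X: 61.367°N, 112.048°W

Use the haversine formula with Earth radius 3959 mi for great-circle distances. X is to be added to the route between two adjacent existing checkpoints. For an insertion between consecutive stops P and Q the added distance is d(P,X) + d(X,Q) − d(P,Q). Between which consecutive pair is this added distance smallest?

between R1 and R2

Added distance for inserting X between each consecutive pair:
R1–R2: 217.0 mi
R2–R3: 383.5 mi
R3–R4: 463.2 mi
Smallest added distance is 217.0 mi, inserting between R1 and R2.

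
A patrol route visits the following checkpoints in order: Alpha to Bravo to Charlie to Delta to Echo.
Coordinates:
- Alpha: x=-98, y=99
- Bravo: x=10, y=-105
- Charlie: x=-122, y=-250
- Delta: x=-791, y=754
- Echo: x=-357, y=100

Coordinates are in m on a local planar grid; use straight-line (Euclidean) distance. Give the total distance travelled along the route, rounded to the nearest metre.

Leg distances:
Alpha→Bravo: 230.8 m  (cumulative 230.8 m)
Bravo→Charlie: 196.1 m  (cumulative 426.9 m)
Charlie→Delta: 1206.5 m  (cumulative 1633.4 m)
Delta→Echo: 784.9 m  (cumulative 2418.3 m)
Total route length ≈ 2418 m.

2418 m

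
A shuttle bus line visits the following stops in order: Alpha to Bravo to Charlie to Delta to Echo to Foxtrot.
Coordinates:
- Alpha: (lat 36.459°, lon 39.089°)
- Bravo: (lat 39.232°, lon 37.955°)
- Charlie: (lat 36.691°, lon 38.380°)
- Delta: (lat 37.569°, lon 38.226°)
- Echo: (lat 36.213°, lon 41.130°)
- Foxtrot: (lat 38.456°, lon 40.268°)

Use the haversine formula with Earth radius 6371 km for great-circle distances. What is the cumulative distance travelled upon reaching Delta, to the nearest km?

708 km

Leg distances:
Alpha→Bravo: 324.0 km  (cumulative 324.0 km)
Bravo→Charlie: 285.0 km  (cumulative 609.0 km)
Charlie→Delta: 98.6 km  (cumulative 707.6 km)
Cumulative distance at Delta ≈ 708 km.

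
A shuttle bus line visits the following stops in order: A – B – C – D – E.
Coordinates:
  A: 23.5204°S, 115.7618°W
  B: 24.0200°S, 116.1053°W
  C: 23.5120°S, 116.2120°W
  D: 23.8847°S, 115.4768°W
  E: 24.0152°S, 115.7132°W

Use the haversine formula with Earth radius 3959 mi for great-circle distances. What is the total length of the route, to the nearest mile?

147 mi

Leg distances:
A→B: 40.8 mi  (cumulative 40.8 mi)
B→C: 35.7 mi  (cumulative 76.5 mi)
C→D: 53.2 mi  (cumulative 129.7 mi)
D→E: 17.4 mi  (cumulative 147.1 mi)
Total route length ≈ 147 mi.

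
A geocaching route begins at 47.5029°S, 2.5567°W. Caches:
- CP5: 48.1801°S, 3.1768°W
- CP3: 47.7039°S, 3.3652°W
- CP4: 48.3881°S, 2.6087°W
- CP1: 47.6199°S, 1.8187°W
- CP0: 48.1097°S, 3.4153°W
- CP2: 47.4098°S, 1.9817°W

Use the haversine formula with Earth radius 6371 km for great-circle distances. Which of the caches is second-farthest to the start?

CP0

Distances from the start (47.5029°S, 2.5567°W):
CP4: 98.5 km
CP0: 93.1 km
CP5: 88.4 km
CP3: 64.6 km
CP1: 56.9 km
CP2: 44.5 km
The second-farthest is CP0 at 93.1 km.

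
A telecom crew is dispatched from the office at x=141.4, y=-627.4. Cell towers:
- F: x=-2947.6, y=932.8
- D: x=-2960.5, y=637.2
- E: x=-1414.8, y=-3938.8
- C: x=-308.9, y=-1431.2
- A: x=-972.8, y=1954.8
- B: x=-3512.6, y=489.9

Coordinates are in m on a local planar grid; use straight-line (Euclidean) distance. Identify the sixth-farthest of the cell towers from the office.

C

Distance to each, sorted:
B: 3821.0 m
E: 3658.8 m
F: 3460.7 m
D: 3349.8 m
A: 2812.3 m
C: 921.3 m
The sixth-farthest is C at 921.3 m.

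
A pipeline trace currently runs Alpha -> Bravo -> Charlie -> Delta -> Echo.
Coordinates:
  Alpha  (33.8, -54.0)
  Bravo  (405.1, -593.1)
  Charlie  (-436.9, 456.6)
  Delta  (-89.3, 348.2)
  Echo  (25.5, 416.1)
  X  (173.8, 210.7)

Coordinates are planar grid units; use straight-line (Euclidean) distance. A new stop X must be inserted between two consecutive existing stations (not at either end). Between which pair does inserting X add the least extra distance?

Added distance for inserting X between each consecutive pair:
Alpha–Bravo: 481.3
Bravo–Charlie: 149.1
Charlie–Delta: 591.1
Delta–Echo: 416.8
Smallest added distance is 149.1, inserting between Bravo and Charlie.

between Bravo and Charlie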